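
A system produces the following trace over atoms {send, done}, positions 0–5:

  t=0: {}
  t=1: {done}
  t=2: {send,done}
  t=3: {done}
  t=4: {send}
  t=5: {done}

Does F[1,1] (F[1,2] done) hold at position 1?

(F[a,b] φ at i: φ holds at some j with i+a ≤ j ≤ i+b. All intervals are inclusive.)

Holds

Check F[1,2] done at each j in [2,2]:
  j=2: holds (witness at 3)
Found at j=2 → formula holds.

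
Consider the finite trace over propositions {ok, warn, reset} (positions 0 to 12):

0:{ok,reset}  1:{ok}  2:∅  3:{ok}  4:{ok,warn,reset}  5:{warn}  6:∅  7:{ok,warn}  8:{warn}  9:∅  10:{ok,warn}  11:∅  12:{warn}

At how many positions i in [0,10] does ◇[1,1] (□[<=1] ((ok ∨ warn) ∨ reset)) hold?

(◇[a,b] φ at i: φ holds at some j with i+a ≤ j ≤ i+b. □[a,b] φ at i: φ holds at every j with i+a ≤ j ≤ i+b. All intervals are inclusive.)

3

Evaluate at each i in [0,10]:
  i=0: ✗ (none in [1,1])
  i=1: ✗ (none in [2,2])
  i=2: ✓ (witness j=3)
  i=3: ✓ (witness j=4)
  i=4: ✗ (none in [5,5])
  i=5: ✗ (none in [6,6])
  i=6: ✓ (witness j=7)
  i=7: ✗ (none in [8,8])
  i=8: ✗ (none in [9,9])
  i=9: ✗ (none in [10,10])
  i=10: ✗ (none in [11,11])
Positions where it holds: {2, 3, 6} → 3.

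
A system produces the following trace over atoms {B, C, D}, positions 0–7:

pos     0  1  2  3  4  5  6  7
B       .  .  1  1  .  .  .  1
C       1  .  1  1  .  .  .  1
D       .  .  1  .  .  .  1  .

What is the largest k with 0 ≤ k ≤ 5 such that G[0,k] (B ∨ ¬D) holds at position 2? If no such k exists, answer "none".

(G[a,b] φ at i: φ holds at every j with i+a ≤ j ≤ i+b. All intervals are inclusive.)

3

(B ∨ ¬D) must hold from j=2 onward; find where it first fails.
  j=2: holds
  j=3: holds
  j=4: holds
  j=5: holds
  j=6: fails
Holds on [2,5], so largest k = 3.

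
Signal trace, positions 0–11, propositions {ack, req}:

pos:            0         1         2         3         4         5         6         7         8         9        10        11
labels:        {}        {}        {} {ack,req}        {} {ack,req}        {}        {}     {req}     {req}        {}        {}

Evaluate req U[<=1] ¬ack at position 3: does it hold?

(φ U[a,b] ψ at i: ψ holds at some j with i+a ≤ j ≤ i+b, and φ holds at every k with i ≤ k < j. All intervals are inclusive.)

True

Need some j in [3,4] with ¬ack, and req at every k in [3,j-1].
  j=3: ¬ack false.
  j=4: ¬ack holds; req holds at every k in [3,3] → satisfied.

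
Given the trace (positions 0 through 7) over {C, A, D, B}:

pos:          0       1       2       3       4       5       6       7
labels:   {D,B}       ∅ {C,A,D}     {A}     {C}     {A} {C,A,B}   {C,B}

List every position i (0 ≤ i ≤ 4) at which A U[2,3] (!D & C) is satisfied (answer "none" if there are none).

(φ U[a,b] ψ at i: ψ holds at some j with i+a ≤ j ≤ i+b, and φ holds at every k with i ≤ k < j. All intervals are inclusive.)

Evaluate at each i in [0,4]:
  i=0: ✗ (no rhs in [2,3])
  i=1: ✗ (lhs fails at k=1 before rhs at j=4)
  i=2: ✓ (rhs at j=4; lhs holds on [2,3])
  i=3: ✗ (lhs fails at k=4 before rhs at j=6)
  i=4: ✗ (lhs fails at k=4 before rhs at j=6)

2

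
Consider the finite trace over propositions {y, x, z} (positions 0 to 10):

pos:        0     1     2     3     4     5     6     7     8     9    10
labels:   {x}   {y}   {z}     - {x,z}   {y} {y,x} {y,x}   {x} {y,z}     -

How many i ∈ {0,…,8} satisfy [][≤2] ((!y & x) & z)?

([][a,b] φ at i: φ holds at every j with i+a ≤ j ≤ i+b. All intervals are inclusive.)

Evaluate at each i in [0,8]:
  i=0: ✗ (fails at j=0)
  i=1: ✗ (fails at j=1)
  i=2: ✗ (fails at j=2)
  i=3: ✗ (fails at j=3)
  i=4: ✗ (fails at j=5)
  i=5: ✗ (fails at j=5)
  i=6: ✗ (fails at j=6)
  i=7: ✗ (fails at j=7)
  i=8: ✗ (fails at j=8)
Positions where it holds: {} → 0.

0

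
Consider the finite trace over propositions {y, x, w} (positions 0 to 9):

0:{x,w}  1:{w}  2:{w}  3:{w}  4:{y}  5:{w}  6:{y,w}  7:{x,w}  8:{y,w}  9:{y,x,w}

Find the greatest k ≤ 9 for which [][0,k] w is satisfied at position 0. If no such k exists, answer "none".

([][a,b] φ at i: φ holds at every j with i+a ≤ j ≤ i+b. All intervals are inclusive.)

3

w must hold from j=0 onward; find where it first fails.
  j=0: holds
  j=1: holds
  j=2: holds
  j=3: holds
  j=4: fails
Holds on [0,3], so largest k = 3.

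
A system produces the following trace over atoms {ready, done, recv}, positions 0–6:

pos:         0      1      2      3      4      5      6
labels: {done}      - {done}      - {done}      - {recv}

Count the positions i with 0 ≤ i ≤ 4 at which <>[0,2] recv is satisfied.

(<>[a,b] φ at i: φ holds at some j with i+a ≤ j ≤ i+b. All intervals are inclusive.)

Evaluate at each i in [0,4]:
  i=0: ✗ (none in [0,2])
  i=1: ✗ (none in [1,3])
  i=2: ✗ (none in [2,4])
  i=3: ✗ (none in [3,5])
  i=4: ✓ (witness j=6)
Positions where it holds: {4} → 1.

1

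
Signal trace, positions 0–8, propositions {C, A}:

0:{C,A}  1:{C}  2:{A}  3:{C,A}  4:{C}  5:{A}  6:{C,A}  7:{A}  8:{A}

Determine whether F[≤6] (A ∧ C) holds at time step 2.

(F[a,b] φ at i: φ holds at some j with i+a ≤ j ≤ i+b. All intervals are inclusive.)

Yes

Check (A ∧ C) at each j in [2,8]:
  j=2: false
  j=3: true
  j=4: false
  j=5: false
  j=6: true
  j=7: false
  j=8: false
Found at j=3 → formula holds.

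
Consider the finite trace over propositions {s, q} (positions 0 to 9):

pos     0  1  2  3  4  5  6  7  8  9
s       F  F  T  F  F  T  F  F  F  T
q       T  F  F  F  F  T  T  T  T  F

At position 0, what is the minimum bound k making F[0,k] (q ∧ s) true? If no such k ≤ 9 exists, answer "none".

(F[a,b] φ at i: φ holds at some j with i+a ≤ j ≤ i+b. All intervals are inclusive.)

Scan j = 0,1,… for (q ∧ s):
  j=0: fails
  j=1: fails
  j=2: fails
  j=3: fails
  j=4: fails
  j=5: holds
First hit at j=5, so smallest k = 5-0 = 5.

5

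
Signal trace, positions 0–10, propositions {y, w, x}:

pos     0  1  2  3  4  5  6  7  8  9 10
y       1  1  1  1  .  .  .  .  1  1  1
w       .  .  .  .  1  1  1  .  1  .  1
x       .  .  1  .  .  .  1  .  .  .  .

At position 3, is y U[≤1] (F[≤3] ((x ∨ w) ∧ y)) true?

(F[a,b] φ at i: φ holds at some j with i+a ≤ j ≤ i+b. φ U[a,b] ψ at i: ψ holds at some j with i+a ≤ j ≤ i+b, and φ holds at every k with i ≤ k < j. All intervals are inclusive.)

Need some j in [3,4] with F[≤3] ((x ∨ w) ∧ y), and y at every k in [3,j-1].
  j=3: F[≤3] ((x ∨ w) ∧ y) — fails (none in [3,6]).
  j=4: F[≤3] ((x ∨ w) ∧ y) — fails (none in [4,7]).
No j in the window works → until fails.

No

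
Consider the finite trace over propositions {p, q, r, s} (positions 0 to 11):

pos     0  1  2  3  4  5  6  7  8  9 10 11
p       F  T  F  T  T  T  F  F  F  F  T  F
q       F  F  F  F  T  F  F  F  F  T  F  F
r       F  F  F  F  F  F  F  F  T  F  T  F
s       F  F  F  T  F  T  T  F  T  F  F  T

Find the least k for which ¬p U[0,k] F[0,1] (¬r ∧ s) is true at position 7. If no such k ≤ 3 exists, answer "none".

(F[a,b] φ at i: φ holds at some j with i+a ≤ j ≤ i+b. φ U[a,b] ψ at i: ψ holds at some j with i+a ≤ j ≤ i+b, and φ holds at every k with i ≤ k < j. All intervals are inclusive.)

Need earliest j ≥ 7 with F[0,1] (¬r ∧ s), and ¬p at every k in [7,j-1].
  j=7: rhs fails.
  j=8: rhs fails.
  j=9: rhs fails.
  j=10: rhs holds; lhs holds on [7,9]. k = 3.

3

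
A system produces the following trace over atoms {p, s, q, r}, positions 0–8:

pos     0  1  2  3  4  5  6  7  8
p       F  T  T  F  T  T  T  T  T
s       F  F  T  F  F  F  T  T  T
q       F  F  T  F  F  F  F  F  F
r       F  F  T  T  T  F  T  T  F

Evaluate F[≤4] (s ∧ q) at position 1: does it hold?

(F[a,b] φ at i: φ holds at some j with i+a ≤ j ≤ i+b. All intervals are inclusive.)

Holds

Check (s ∧ q) at each j in [1,5]:
  j=1: false
  j=2: true
  j=3: false
  j=4: false
  j=5: false
Found at j=2 → formula holds.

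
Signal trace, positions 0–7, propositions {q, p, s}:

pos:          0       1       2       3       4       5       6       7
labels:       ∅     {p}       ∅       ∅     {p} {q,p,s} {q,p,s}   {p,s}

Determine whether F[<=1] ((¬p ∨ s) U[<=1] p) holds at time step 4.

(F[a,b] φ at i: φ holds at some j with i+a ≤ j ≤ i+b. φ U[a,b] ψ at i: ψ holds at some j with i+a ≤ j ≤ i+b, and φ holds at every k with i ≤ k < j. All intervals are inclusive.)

True

Check ((¬p ∨ s) U[<=1] p) at each j in [4,5]:
  j=4: holds
  j=5: holds
Found at j=4 → formula holds.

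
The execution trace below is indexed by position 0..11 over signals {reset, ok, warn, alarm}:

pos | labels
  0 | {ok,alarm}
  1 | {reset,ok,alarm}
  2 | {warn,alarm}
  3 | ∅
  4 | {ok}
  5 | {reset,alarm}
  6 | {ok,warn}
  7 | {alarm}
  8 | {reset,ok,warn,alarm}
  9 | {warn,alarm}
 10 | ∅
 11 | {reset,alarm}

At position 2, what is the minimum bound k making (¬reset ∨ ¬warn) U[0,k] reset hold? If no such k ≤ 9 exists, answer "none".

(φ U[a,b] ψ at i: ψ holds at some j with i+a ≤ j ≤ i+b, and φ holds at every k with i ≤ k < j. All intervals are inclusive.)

3

Need earliest j ≥ 2 with reset, and (¬reset ∨ ¬warn) at every k in [2,j-1].
  j=2: rhs fails.
  j=3: rhs fails.
  j=4: rhs fails.
  j=5: rhs holds; lhs holds on [2,4]. k = 3.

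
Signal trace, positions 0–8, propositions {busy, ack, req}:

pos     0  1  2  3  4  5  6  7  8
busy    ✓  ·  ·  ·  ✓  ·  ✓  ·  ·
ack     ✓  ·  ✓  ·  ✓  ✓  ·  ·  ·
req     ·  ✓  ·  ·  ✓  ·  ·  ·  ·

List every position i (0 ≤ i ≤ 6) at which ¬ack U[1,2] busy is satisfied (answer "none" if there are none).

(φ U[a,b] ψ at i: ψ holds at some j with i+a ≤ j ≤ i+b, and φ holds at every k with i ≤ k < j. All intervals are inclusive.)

3

Evaluate at each i in [0,6]:
  i=0: ✗ (no rhs in [1,2])
  i=1: ✗ (no rhs in [2,3])
  i=2: ✗ (lhs fails at k=2 before rhs at j=4)
  i=3: ✓ (rhs at j=4; lhs holds on [3,3])
  i=4: ✗ (lhs fails at k=4 before rhs at j=6)
  i=5: ✗ (lhs fails at k=5 before rhs at j=6)
  i=6: ✗ (no rhs in [7,8])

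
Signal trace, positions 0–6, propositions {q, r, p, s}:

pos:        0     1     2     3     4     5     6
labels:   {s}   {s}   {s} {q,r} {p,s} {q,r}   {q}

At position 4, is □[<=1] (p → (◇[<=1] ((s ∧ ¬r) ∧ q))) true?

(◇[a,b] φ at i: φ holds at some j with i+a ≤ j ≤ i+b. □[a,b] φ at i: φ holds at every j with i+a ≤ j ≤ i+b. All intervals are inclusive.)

Check (p → (◇[<=1] ((s ∧ ¬r) ∧ q))) at every j in [4,5]:
  j=4: antecedent true; consequent fails (none in [4,5]) → ✗
  j=5: antecedent false → ✓
Fails at j=4 → formula fails.

False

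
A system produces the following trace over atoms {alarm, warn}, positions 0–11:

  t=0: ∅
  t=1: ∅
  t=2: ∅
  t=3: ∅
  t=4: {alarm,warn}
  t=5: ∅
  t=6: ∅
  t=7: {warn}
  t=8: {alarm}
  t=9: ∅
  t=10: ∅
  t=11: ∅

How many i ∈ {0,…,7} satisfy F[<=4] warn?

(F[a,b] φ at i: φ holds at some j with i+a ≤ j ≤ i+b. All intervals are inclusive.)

Evaluate at each i in [0,7]:
  i=0: ✓ (witness j=4)
  i=1: ✓ (witness j=4)
  i=2: ✓ (witness j=4)
  i=3: ✓ (witness j=4)
  i=4: ✓ (witness j=4)
  i=5: ✓ (witness j=7)
  i=6: ✓ (witness j=7)
  i=7: ✓ (witness j=7)
Positions where it holds: {0, 1, 2, 3, 4, 5, 6, 7} → 8.

8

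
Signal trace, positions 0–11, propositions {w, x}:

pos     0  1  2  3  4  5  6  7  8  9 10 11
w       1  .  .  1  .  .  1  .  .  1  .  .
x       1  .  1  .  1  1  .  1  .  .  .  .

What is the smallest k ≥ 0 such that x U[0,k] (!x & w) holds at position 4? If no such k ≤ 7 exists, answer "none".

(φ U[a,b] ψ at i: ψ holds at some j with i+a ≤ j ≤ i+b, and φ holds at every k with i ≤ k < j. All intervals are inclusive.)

Need earliest j ≥ 4 with (!x & w), and x at every k in [4,j-1].
  j=4: rhs fails.
  j=5: rhs fails.
  j=6: rhs holds; lhs holds on [4,5]. k = 2.

2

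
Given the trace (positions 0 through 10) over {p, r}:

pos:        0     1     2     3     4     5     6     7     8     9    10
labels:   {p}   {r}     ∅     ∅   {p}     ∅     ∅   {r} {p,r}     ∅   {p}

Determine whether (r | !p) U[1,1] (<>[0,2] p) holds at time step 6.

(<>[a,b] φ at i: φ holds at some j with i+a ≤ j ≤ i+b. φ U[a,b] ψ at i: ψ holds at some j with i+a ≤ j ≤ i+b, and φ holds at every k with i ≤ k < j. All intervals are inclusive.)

Need some j in [7,7] with <>[0,2] p, and (r | !p) at every k in [6,j-1].
  j=7: <>[0,2] p holds; (r | !p) holds at every k in [6,6] → satisfied.

Yes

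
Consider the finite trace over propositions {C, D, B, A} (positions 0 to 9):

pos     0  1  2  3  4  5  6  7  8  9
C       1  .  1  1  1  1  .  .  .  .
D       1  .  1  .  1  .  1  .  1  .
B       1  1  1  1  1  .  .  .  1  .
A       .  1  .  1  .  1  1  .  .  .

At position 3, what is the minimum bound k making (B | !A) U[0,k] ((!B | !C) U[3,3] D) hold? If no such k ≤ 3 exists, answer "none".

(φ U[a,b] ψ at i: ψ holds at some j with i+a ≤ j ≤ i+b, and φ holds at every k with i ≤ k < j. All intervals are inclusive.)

2

Need earliest j ≥ 3 with ((!B | !C) U[3,3] D), and (B | !A) at every k in [3,j-1].
  j=3: rhs fails.
  j=4: rhs fails.
  j=5: rhs holds; lhs holds on [3,4]. k = 2.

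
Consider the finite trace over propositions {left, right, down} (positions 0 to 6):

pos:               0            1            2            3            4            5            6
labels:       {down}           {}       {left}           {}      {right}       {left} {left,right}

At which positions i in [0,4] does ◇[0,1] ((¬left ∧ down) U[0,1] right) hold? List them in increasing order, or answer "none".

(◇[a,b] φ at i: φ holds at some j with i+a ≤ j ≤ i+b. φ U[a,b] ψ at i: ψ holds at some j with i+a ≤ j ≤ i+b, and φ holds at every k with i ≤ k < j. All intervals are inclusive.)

3, 4

Evaluate at each i in [0,4]:
  i=0: ✗ (none in [0,1])
  i=1: ✗ (none in [1,2])
  i=2: ✗ (none in [2,3])
  i=3: ✓ (witness j=4)
  i=4: ✓ (witness j=4)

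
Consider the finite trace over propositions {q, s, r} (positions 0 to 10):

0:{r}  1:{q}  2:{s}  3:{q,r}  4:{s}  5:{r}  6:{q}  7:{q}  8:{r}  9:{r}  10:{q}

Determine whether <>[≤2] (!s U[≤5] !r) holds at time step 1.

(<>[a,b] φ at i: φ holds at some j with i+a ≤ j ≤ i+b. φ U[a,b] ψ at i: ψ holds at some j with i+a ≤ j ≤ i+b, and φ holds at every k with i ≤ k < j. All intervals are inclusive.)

True

Check (!s U[≤5] !r) at each j in [1,3]:
  j=1: holds
  j=2: holds
  j=3: holds
Found at j=1 → formula holds.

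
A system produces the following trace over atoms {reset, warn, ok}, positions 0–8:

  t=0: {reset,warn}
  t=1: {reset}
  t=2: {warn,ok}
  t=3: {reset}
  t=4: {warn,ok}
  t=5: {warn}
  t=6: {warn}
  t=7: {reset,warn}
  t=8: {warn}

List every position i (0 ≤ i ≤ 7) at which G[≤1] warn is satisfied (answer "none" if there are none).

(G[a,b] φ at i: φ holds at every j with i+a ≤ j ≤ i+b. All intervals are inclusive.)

4, 5, 6, 7

Evaluate at each i in [0,7]:
  i=0: ✗ (fails at j=1)
  i=1: ✗ (fails at j=1)
  i=2: ✗ (fails at j=3)
  i=3: ✗ (fails at j=3)
  i=4: ✓ (all of [4,5])
  i=5: ✓ (all of [5,6])
  i=6: ✓ (all of [6,7])
  i=7: ✓ (all of [7,8])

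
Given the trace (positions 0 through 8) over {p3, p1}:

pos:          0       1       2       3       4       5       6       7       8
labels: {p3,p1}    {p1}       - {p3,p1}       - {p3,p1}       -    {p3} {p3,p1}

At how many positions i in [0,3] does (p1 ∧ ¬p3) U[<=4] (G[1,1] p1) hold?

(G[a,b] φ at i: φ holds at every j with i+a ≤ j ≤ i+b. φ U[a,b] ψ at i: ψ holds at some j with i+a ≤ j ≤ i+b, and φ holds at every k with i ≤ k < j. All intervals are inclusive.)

3

Evaluate at each i in [0,3]:
  i=0: ✓ (rhs at j=0)
  i=1: ✓ (rhs at j=2; lhs holds on [1,1])
  i=2: ✓ (rhs at j=2)
  i=3: ✗ (lhs fails at k=3 before rhs at j=4)
Positions where it holds: {0, 1, 2} → 3.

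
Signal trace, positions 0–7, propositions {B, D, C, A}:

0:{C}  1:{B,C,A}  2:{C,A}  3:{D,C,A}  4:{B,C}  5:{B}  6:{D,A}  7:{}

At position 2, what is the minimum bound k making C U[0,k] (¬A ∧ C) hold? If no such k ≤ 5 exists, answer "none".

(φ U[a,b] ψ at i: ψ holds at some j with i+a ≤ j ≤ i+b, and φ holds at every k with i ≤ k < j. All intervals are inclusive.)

2

Need earliest j ≥ 2 with (¬A ∧ C), and C at every k in [2,j-1].
  j=2: rhs fails.
  j=3: rhs fails.
  j=4: rhs holds; lhs holds on [2,3]. k = 2.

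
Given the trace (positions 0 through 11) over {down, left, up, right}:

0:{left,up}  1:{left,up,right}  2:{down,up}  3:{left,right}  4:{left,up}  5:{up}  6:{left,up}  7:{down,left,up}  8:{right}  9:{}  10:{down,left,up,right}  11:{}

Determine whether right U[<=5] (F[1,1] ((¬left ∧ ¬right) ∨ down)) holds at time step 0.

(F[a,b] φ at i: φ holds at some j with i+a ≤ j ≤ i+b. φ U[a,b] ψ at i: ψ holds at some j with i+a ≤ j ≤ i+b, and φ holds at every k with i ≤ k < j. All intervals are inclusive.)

No

Need some j in [0,5] with F[1,1] ((¬left ∧ ¬right) ∨ down), and right at every k in [0,j-1].
  j=0: F[1,1] ((¬left ∧ ¬right) ∨ down) — fails (none in [1,1]).
  j=1: F[1,1] ((¬left ∧ ¬right) ∨ down) holds, but right fails at k=0 → not this j.
  j=2: F[1,1] ((¬left ∧ ¬right) ∨ down) — fails (none in [3,3]).
  j=3: F[1,1] ((¬left ∧ ¬right) ∨ down) — fails (none in [4,4]).
  j=4: F[1,1] ((¬left ∧ ¬right) ∨ down) holds, but right fails at k=0 → not this j.
  j=5: F[1,1] ((¬left ∧ ¬right) ∨ down) — fails (none in [6,6]).
No j in the window works → until fails.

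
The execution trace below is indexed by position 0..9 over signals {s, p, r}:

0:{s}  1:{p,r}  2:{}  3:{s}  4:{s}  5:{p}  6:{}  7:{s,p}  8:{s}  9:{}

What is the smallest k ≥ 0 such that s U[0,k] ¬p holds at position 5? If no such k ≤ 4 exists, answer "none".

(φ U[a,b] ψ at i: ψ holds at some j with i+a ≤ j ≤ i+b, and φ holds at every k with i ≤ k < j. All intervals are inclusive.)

Need earliest j ≥ 5 with ¬p, and s at every k in [5,j-1].
  j=5: rhs fails.
  j=6: rhs holds but lhs fails at k=5.
  j=7: rhs fails.
  j=8: rhs holds but lhs fails at k=5.
  j=9: rhs holds but lhs fails at k=5.
No witness within the range → none.

none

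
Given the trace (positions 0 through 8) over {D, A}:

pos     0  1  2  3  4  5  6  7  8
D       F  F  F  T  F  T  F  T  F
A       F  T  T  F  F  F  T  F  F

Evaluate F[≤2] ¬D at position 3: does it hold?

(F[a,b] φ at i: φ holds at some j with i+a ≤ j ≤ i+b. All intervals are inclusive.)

True

Check ¬D at each j in [3,5]:
  j=3: false
  j=4: true
  j=5: false
Found at j=4 → formula holds.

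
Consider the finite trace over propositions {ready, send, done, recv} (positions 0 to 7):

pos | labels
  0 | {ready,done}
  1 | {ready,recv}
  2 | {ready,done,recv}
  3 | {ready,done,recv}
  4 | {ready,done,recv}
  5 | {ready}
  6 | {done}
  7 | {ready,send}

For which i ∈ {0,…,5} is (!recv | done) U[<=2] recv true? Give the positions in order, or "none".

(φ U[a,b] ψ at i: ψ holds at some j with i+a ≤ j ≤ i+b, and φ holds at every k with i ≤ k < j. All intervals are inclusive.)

Evaluate at each i in [0,5]:
  i=0: ✓ (rhs at j=1; lhs holds on [0,0])
  i=1: ✓ (rhs at j=1)
  i=2: ✓ (rhs at j=2)
  i=3: ✓ (rhs at j=3)
  i=4: ✓ (rhs at j=4)
  i=5: ✗ (no rhs in [5,7])

0, 1, 2, 3, 4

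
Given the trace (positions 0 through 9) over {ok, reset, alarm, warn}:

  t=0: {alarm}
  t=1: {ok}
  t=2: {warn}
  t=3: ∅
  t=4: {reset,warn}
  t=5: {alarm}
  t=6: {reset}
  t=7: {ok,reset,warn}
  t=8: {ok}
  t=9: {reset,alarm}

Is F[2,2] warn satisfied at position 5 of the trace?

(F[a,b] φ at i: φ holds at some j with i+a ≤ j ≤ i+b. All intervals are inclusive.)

Check warn at each j in [7,7]:
  j=7: true
Found at j=7 → formula holds.

Yes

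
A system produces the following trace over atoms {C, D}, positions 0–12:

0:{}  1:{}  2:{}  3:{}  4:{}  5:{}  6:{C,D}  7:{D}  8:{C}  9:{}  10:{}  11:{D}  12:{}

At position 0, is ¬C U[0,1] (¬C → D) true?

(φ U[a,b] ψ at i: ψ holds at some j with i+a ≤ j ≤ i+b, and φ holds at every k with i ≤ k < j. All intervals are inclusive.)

False

Need some j in [0,1] with (¬C → D), and ¬C at every k in [0,j-1].
  j=0: (¬C → D) false.
  j=1: (¬C → D) false.
No j in the window works → until fails.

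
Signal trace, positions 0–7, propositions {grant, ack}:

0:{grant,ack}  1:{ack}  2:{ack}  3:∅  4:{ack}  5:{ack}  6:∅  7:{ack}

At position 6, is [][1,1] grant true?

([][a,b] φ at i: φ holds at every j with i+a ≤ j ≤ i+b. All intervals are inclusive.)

Check grant at every j in [7,7]:
  j=7: false
Fails at j=7 → formula fails.

Does not hold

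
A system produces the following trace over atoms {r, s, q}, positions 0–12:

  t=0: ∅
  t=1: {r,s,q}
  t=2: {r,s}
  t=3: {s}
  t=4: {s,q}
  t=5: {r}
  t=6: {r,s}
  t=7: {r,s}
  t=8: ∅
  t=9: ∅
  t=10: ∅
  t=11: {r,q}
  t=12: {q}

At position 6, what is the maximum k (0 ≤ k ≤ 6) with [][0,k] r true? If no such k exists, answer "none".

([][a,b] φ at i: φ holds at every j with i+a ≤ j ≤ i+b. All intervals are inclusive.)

r must hold from j=6 onward; find where it first fails.
  j=6: holds
  j=7: holds
  j=8: fails
Holds on [6,7], so largest k = 1.

1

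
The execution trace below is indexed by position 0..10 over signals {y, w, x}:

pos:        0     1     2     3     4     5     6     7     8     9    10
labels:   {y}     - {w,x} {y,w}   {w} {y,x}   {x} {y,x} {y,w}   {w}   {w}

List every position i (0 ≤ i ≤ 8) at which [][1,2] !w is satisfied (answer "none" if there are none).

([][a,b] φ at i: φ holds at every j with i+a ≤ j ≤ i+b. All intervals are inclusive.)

Evaluate at each i in [0,8]:
  i=0: ✗ (fails at j=2)
  i=1: ✗ (fails at j=2)
  i=2: ✗ (fails at j=3)
  i=3: ✗ (fails at j=4)
  i=4: ✓ (all of [5,6])
  i=5: ✓ (all of [6,7])
  i=6: ✗ (fails at j=8)
  i=7: ✗ (fails at j=8)
  i=8: ✗ (fails at j=9)

4, 5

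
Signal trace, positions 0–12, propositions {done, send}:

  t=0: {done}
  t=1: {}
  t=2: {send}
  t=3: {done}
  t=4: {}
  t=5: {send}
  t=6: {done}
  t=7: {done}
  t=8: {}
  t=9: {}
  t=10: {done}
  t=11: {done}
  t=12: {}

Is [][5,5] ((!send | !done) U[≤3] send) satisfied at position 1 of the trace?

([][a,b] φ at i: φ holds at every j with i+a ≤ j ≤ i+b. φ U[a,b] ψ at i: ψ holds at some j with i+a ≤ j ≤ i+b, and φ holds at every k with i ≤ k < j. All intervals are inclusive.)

Does not hold

Check ((!send | !done) U[≤3] send) at every j in [6,6]:
  j=6: fails
Fails at j=6 → formula fails.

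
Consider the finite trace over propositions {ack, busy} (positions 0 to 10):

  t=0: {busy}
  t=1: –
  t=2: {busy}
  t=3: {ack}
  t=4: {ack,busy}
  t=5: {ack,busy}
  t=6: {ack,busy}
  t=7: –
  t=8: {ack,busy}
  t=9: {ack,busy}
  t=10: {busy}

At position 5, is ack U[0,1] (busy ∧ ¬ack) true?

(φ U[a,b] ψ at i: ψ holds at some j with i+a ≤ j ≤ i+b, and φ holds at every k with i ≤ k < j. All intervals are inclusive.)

Does not hold

Need some j in [5,6] with (busy ∧ ¬ack), and ack at every k in [5,j-1].
  j=5: (busy ∧ ¬ack) false.
  j=6: (busy ∧ ¬ack) false.
No j in the window works → until fails.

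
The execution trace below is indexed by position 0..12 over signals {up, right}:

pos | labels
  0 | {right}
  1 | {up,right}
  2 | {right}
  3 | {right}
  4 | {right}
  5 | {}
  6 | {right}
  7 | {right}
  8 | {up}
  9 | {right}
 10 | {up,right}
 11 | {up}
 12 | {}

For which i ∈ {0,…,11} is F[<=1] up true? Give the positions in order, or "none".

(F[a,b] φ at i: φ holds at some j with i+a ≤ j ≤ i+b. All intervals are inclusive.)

0, 1, 7, 8, 9, 10, 11

Evaluate at each i in [0,11]:
  i=0: ✓ (witness j=1)
  i=1: ✓ (witness j=1)
  i=2: ✗ (none in [2,3])
  i=3: ✗ (none in [3,4])
  i=4: ✗ (none in [4,5])
  i=5: ✗ (none in [5,6])
  i=6: ✗ (none in [6,7])
  i=7: ✓ (witness j=8)
  i=8: ✓ (witness j=8)
  i=9: ✓ (witness j=10)
  i=10: ✓ (witness j=10)
  i=11: ✓ (witness j=11)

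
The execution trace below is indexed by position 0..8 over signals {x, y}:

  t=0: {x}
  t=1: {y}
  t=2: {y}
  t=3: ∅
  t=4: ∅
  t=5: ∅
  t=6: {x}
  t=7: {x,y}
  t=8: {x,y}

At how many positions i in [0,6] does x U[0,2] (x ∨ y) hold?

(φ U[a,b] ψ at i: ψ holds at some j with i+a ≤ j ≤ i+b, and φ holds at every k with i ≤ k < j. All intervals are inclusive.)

Evaluate at each i in [0,6]:
  i=0: ✓ (rhs at j=0)
  i=1: ✓ (rhs at j=1)
  i=2: ✓ (rhs at j=2)
  i=3: ✗ (no rhs in [3,5])
  i=4: ✗ (lhs fails at k=4 before rhs at j=6)
  i=5: ✗ (lhs fails at k=5 before rhs at j=6)
  i=6: ✓ (rhs at j=6)
Positions where it holds: {0, 1, 2, 6} → 4.

4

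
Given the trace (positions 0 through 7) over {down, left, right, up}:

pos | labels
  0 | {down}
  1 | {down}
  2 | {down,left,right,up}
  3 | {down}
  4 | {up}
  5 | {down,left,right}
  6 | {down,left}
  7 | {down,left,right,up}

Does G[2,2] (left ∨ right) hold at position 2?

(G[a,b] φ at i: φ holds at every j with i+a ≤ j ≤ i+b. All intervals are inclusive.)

False

Check (left ∨ right) at every j in [4,4]:
  j=4: false
Fails at j=4 → formula fails.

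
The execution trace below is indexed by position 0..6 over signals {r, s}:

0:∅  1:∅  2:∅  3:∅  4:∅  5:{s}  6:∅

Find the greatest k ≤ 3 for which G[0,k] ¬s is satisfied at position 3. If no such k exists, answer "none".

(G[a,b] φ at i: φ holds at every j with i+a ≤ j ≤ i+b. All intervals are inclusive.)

1

¬s must hold from j=3 onward; find where it first fails.
  j=3: holds
  j=4: holds
  j=5: fails
Holds on [3,4], so largest k = 1.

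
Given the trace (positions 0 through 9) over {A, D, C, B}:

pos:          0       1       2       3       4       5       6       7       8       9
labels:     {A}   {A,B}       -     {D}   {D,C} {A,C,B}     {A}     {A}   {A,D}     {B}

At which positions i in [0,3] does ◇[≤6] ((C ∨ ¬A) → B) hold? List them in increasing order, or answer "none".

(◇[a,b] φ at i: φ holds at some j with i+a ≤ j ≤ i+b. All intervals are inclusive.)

0, 1, 2, 3

Evaluate at each i in [0,3]:
  i=0: ✓ (witness j=0)
  i=1: ✓ (witness j=1)
  i=2: ✓ (witness j=5)
  i=3: ✓ (witness j=5)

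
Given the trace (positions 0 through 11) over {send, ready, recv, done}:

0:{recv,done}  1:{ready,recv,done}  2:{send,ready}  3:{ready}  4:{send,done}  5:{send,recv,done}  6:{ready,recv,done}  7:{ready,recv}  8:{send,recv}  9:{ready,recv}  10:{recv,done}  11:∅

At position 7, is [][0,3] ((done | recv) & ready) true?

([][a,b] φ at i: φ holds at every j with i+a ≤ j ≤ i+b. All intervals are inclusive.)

Check ((done | recv) & ready) at every j in [7,10]:
  j=7: true
  j=8: false
  j=9: true
  j=10: false
Fails at j=8 → formula fails.

False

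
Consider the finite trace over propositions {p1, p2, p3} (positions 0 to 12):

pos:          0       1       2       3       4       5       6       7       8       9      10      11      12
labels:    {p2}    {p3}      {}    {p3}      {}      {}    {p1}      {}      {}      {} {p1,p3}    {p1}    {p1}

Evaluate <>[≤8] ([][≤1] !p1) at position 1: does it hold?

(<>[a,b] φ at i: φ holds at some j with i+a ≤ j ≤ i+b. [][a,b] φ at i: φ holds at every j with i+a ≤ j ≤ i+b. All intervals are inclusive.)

Yes

Check [][≤1] !p1 at each j in [1,9]:
  j=1: holds on [1,2]
  j=2: holds on [2,3]
  j=3: holds on [3,4]
  j=4: holds on [4,5]
  j=5: fails at 6
  j=6: fails at 6
  j=7: holds on [7,8]
  j=8: holds on [8,9]
  j=9: fails at 10
Found at j=1 → formula holds.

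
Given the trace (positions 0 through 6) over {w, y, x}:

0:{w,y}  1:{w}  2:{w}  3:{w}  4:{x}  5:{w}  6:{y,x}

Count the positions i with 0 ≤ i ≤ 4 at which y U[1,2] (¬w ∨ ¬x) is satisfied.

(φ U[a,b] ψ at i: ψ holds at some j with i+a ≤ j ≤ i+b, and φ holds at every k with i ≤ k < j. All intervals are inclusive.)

1

Evaluate at each i in [0,4]:
  i=0: ✓ (rhs at j=1; lhs holds on [0,0])
  i=1: ✗ (lhs fails at k=1 before rhs at j=2)
  i=2: ✗ (lhs fails at k=2 before rhs at j=3)
  i=3: ✗ (lhs fails at k=3 before rhs at j=4)
  i=4: ✗ (lhs fails at k=4 before rhs at j=5)
Positions where it holds: {0} → 1.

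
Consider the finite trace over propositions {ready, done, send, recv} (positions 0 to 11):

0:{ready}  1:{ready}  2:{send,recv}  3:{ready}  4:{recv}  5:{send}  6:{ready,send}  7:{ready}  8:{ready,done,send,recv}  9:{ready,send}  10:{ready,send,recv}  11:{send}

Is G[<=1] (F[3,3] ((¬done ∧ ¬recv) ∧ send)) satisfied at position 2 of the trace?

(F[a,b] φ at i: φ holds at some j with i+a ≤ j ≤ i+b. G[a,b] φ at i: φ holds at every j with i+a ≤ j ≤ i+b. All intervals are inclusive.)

Check F[3,3] ((¬done ∧ ¬recv) ∧ send) at every j in [2,3]:
  j=2: holds (witness at 5)
  j=3: holds (witness at 6)
All positions satisfy it → formula holds.

Yes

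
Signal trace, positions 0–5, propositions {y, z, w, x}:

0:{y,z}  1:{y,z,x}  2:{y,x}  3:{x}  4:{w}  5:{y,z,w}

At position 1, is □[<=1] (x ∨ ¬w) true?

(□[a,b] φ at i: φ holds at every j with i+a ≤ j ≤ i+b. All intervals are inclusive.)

Check (x ∨ ¬w) at every j in [1,2]:
  j=1: true
  j=2: true
All positions satisfy it → formula holds.

True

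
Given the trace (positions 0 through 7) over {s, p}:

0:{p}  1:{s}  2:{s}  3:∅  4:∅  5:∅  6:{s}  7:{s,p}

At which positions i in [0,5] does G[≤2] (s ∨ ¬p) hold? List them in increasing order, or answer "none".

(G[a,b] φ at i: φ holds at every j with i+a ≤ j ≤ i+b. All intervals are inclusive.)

Evaluate at each i in [0,5]:
  i=0: ✗ (fails at j=0)
  i=1: ✓ (all of [1,3])
  i=2: ✓ (all of [2,4])
  i=3: ✓ (all of [3,5])
  i=4: ✓ (all of [4,6])
  i=5: ✓ (all of [5,7])

1, 2, 3, 4, 5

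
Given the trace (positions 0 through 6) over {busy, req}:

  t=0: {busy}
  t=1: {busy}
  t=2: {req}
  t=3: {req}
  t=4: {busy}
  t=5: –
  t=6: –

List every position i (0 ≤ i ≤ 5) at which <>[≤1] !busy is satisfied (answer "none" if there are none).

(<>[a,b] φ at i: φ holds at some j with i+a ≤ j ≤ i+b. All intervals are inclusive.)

1, 2, 3, 4, 5

Evaluate at each i in [0,5]:
  i=0: ✗ (none in [0,1])
  i=1: ✓ (witness j=2)
  i=2: ✓ (witness j=2)
  i=3: ✓ (witness j=3)
  i=4: ✓ (witness j=5)
  i=5: ✓ (witness j=5)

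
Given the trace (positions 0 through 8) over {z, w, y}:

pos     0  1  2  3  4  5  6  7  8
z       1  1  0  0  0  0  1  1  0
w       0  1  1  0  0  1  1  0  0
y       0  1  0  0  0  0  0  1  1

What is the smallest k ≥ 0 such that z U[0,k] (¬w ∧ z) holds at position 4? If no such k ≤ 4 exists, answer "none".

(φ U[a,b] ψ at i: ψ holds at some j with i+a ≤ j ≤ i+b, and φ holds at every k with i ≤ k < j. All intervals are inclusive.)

Need earliest j ≥ 4 with (¬w ∧ z), and z at every k in [4,j-1].
  j=4: rhs fails.
  j=5: rhs fails.
  j=6: rhs fails.
  j=7: rhs holds but lhs fails at k=4.
  j=8: rhs fails.
No witness within the range → none.

none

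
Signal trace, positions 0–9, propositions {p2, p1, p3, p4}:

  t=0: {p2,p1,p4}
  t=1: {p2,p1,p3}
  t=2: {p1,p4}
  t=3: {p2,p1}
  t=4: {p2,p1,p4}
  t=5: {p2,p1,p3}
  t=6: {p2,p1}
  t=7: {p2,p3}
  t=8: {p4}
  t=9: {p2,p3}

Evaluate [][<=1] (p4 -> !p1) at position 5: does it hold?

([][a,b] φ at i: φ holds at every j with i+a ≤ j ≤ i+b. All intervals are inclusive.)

True

Check (p4 -> !p1) at every j in [5,6]:
  j=5: antecedent false → ✓
  j=6: antecedent false → ✓
All positions satisfy it → formula holds.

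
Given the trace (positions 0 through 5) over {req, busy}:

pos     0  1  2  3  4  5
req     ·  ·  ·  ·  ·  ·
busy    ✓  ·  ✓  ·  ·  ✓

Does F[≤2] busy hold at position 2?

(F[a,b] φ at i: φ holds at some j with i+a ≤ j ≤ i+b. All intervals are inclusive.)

Check busy at each j in [2,4]:
  j=2: true
  j=3: false
  j=4: false
Found at j=2 → formula holds.

Yes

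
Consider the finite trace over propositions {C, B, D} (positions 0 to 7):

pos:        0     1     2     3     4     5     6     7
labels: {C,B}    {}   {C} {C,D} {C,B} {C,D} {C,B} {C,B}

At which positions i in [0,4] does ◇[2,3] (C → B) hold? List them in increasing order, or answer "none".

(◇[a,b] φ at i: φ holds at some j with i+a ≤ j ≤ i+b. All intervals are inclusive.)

1, 2, 3, 4

Evaluate at each i in [0,4]:
  i=0: ✗ (none in [2,3])
  i=1: ✓ (witness j=4)
  i=2: ✓ (witness j=4)
  i=3: ✓ (witness j=6)
  i=4: ✓ (witness j=6)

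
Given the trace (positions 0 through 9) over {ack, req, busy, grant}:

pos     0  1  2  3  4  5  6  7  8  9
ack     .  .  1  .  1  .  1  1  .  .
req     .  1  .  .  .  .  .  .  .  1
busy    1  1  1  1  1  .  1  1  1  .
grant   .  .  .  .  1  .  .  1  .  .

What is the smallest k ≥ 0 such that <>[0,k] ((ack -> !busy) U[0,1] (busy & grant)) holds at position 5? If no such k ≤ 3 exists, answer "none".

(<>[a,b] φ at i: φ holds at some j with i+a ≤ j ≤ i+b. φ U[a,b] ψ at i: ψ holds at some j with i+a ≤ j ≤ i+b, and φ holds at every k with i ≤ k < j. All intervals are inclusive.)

2

Scan j = 5,6,… for ((ack -> !busy) U[0,1] (busy & grant)):
  j=5: fails
  j=6: fails
  j=7: holds
First hit at j=7, so smallest k = 7-5 = 2.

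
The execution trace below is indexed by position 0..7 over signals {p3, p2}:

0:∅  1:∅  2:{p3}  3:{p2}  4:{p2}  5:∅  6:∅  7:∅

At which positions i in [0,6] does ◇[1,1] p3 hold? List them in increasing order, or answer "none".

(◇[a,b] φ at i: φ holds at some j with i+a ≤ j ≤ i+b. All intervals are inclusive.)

Evaluate at each i in [0,6]:
  i=0: ✗ (none in [1,1])
  i=1: ✓ (witness j=2)
  i=2: ✗ (none in [3,3])
  i=3: ✗ (none in [4,4])
  i=4: ✗ (none in [5,5])
  i=5: ✗ (none in [6,6])
  i=6: ✗ (none in [7,7])

1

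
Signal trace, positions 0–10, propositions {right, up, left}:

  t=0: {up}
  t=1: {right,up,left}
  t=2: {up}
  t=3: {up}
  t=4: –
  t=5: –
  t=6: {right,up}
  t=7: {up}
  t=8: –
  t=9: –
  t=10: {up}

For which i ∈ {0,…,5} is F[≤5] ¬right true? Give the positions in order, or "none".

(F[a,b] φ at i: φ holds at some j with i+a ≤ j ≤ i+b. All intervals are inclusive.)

0, 1, 2, 3, 4, 5

Evaluate at each i in [0,5]:
  i=0: ✓ (witness j=0)
  i=1: ✓ (witness j=2)
  i=2: ✓ (witness j=2)
  i=3: ✓ (witness j=3)
  i=4: ✓ (witness j=4)
  i=5: ✓ (witness j=5)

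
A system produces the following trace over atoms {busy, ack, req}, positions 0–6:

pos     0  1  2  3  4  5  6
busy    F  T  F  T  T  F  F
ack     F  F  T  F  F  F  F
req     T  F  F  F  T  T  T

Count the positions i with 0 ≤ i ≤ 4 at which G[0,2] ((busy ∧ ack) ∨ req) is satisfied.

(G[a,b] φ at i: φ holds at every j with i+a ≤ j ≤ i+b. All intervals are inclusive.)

1

Evaluate at each i in [0,4]:
  i=0: ✗ (fails at j=1)
  i=1: ✗ (fails at j=1)
  i=2: ✗ (fails at j=2)
  i=3: ✗ (fails at j=3)
  i=4: ✓ (all of [4,6])
Positions where it holds: {4} → 1.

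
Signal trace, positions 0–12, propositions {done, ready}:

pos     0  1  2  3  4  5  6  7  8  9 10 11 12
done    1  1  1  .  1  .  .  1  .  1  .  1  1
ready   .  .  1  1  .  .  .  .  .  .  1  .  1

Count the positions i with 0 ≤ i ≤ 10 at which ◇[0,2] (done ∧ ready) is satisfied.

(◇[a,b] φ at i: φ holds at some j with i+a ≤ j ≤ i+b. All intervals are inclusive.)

4

Evaluate at each i in [0,10]:
  i=0: ✓ (witness j=2)
  i=1: ✓ (witness j=2)
  i=2: ✓ (witness j=2)
  i=3: ✗ (none in [3,5])
  i=4: ✗ (none in [4,6])
  i=5: ✗ (none in [5,7])
  i=6: ✗ (none in [6,8])
  i=7: ✗ (none in [7,9])
  i=8: ✗ (none in [8,10])
  i=9: ✗ (none in [9,11])
  i=10: ✓ (witness j=12)
Positions where it holds: {0, 1, 2, 10} → 4.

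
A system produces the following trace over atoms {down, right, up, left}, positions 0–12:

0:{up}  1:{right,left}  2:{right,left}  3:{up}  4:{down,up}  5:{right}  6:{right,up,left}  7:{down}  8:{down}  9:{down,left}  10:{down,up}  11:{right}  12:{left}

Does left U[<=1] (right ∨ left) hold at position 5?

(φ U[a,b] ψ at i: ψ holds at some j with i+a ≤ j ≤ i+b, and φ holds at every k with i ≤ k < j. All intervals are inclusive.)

Yes

Need some j in [5,6] with (right ∨ left), and left at every k in [5,j-1].
  j=5: (right ∨ left) holds; no prefix to check → satisfied.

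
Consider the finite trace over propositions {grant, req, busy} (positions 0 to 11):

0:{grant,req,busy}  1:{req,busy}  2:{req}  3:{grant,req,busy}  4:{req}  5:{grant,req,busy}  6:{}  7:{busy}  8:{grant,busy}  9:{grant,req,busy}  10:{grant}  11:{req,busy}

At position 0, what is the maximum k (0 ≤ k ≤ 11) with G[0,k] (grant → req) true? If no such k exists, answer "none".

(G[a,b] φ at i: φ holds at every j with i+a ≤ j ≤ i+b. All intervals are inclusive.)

(grant → req) must hold from j=0 onward; find where it first fails.
  j=0: holds
  j=1: holds
  j=2: holds
  j=3: holds
  j=4: holds
  j=5: holds
  j=6: holds
  j=7: holds
  j=8: fails
Holds on [0,7], so largest k = 7.

7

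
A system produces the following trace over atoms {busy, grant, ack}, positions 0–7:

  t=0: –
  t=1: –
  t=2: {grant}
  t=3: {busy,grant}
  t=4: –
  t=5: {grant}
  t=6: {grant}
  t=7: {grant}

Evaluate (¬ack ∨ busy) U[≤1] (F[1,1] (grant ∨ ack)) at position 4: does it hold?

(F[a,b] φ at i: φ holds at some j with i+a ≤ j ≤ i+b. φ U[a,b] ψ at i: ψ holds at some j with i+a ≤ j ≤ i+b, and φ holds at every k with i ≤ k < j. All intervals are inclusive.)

Need some j in [4,5] with F[1,1] (grant ∨ ack), and (¬ack ∨ busy) at every k in [4,j-1].
  j=4: F[1,1] (grant ∨ ack) holds; no prefix to check → satisfied.

Yes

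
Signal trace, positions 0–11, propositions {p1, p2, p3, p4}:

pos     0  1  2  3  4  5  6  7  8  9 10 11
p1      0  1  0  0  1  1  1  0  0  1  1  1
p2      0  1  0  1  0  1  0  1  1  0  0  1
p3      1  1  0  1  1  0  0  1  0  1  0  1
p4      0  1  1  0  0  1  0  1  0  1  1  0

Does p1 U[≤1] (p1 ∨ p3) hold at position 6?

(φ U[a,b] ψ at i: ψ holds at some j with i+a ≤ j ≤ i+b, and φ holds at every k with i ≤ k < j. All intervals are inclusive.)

Need some j in [6,7] with (p1 ∨ p3), and p1 at every k in [6,j-1].
  j=6: (p1 ∨ p3) holds; no prefix to check → satisfied.

Holds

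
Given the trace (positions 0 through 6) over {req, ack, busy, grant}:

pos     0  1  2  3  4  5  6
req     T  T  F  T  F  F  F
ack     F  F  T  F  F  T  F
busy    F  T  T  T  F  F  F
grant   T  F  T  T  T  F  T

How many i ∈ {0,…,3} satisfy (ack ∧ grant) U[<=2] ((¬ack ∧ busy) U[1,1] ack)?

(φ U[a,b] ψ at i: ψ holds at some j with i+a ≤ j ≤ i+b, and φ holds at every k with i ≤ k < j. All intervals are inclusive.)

1

Evaluate at each i in [0,3]:
  i=0: ✗ (lhs fails at k=0 before rhs at j=1)
  i=1: ✓ (rhs at j=1)
  i=2: ✗ (no rhs in [2,4])
  i=3: ✗ (no rhs in [3,5])
Positions where it holds: {1} → 1.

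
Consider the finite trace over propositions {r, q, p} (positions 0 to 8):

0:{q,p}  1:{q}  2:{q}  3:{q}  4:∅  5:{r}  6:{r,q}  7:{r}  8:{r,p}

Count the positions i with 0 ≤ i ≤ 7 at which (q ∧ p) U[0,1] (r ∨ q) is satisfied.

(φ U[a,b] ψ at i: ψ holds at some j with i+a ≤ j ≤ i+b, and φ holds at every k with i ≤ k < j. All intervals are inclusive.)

7

Evaluate at each i in [0,7]:
  i=0: ✓ (rhs at j=0)
  i=1: ✓ (rhs at j=1)
  i=2: ✓ (rhs at j=2)
  i=3: ✓ (rhs at j=3)
  i=4: ✗ (lhs fails at k=4 before rhs at j=5)
  i=5: ✓ (rhs at j=5)
  i=6: ✓ (rhs at j=6)
  i=7: ✓ (rhs at j=7)
Positions where it holds: {0, 1, 2, 3, 5, 6, 7} → 7.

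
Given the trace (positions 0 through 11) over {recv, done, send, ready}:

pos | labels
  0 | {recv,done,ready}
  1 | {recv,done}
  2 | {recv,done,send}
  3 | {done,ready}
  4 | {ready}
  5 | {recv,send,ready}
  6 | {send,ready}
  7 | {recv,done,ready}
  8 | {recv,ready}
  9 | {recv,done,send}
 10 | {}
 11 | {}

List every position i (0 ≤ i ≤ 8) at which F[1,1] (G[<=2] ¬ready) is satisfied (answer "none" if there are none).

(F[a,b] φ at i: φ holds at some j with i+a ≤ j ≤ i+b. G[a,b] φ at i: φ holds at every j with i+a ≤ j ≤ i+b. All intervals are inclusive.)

8

Evaluate at each i in [0,8]:
  i=0: ✗ (none in [1,1])
  i=1: ✗ (none in [2,2])
  i=2: ✗ (none in [3,3])
  i=3: ✗ (none in [4,4])
  i=4: ✗ (none in [5,5])
  i=5: ✗ (none in [6,6])
  i=6: ✗ (none in [7,7])
  i=7: ✗ (none in [8,8])
  i=8: ✓ (witness j=9)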